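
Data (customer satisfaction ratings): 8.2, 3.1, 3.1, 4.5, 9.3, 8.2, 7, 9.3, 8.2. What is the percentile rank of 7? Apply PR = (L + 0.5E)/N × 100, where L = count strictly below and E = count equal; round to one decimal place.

38.9

N = 9.
Strictly below 7: 3. Equal to 7: 1.
PR = (3 + 0.5·1)/9 × 100 = 38.9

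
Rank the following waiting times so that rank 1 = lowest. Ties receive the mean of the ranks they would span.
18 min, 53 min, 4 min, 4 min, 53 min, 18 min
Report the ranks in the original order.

3.5, 5.5, 1.5, 1.5, 5.5, 3.5

Sorted (ascending): 4, 4, 18, 18, 53, 53
The 2 values of 4 occupy positions 1–2 → average rank (1+2)/2 = 1.5.
The 2 values of 18 occupy positions 3–4 → average rank (3+4)/2 = 3.5.
The 2 values of 53 occupy positions 5–6 → average rank (5+6)/2 = 5.5.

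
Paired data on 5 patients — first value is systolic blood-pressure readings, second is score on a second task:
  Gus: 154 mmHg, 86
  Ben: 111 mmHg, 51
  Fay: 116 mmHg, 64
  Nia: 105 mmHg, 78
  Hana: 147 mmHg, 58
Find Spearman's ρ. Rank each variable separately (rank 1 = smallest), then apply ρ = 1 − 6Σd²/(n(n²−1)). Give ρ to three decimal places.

Ranks of variable 1: 5, 2, 3, 1, 4
Ranks of variable 2: 5, 1, 3, 4, 2
d = r₁ − r₂: 0, 1, 0, -3, 2
d²: 0, 1, 0, 9, 4; Σd² = 14
ρ = 1 − 6·14/(5·24) = 1 − 84/120 = 0.300

0.300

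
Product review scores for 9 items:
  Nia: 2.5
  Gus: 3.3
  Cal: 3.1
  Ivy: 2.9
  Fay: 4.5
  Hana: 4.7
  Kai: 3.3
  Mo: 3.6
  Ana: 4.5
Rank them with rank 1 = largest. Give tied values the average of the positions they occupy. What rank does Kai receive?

5.5

Sorted (descending): 4.7, 4.5, 4.5, 3.6, 3.3, 3.3, 3.1, 2.9, 2.5
The 2 values of 4.5 occupy positions 2–3 → average rank (2+3)/2 = 2.5.
The 2 values of 3.3 occupy positions 5–6 → average rank (5+6)/2 = 5.5.
Kai has value 3.3 → rank 5.5.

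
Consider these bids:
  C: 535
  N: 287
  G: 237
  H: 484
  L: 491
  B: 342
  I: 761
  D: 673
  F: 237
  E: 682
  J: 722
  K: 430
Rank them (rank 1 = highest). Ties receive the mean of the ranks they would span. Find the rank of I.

Sorted (descending): 761, 722, 682, 673, 535, 491, 484, 430, 342, 287, 237, 237
The 2 values of 237 occupy positions 11–12 → average rank (11+12)/2 = 11.5.
I has value 761 → rank 1.

1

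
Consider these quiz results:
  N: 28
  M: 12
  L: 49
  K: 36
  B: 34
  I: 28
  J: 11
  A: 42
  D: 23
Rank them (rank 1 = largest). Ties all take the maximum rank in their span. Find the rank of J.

Sorted (descending): 49, 42, 36, 34, 28, 28, 23, 12, 11
The 2 values of 28 occupy positions 5–6 → each gets rank 6.
J has value 11 → rank 9.

9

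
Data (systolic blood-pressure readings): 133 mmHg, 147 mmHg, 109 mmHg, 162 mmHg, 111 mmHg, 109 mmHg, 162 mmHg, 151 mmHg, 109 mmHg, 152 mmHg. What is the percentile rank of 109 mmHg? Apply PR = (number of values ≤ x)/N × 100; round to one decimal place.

N = 10.
Strictly below 109: 0. Equal to 109: 3.
PR = 3/10 × 100 = 30.0

30.0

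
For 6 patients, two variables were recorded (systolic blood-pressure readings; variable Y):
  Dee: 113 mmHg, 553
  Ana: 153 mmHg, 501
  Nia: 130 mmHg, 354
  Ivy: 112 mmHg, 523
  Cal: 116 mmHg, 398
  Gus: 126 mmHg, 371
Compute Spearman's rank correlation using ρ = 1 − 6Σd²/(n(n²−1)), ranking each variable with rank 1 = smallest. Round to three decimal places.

-0.600

Ranks of variable 1: 2, 6, 5, 1, 3, 4
Ranks of variable 2: 6, 4, 1, 5, 3, 2
d = r₁ − r₂: -4, 2, 4, -4, 0, 2
d²: 16, 4, 16, 16, 0, 4; Σd² = 56
ρ = 1 − 6·56/(6·35) = 1 − 336/210 = -0.600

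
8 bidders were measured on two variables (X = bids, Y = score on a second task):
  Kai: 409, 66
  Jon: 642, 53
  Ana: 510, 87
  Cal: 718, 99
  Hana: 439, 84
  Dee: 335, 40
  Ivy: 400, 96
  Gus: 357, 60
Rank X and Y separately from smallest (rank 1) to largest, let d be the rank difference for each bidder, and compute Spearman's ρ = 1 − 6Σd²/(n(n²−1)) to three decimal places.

Ranks of variable 1: 4, 7, 6, 8, 5, 1, 3, 2
Ranks of variable 2: 4, 2, 6, 8, 5, 1, 7, 3
d = r₁ − r₂: 0, 5, 0, 0, 0, 0, -4, -1
d²: 0, 25, 0, 0, 0, 0, 16, 1; Σd² = 42
ρ = 1 − 6·42/(8·63) = 1 − 252/504 = 0.500

0.500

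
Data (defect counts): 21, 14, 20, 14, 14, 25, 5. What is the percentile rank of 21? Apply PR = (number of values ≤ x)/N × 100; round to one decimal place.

85.7

N = 7.
Strictly below 21: 5. Equal to 21: 1.
PR = 6/7 × 100 = 85.7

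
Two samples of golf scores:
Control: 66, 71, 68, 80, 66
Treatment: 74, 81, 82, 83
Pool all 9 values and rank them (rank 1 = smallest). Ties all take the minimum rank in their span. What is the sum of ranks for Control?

Sorted (ascending): 66, 66, 68, 71, 74, 80, 81, 82, 83
The 2 values of 66 occupy positions 1–2 → each gets rank 1.
Control values → pooled ranks: 66→1, 71→4, 68→3, 80→6, 66→1
Rank sum = 1 + 4 + 3 + 6 + 1 = 15

15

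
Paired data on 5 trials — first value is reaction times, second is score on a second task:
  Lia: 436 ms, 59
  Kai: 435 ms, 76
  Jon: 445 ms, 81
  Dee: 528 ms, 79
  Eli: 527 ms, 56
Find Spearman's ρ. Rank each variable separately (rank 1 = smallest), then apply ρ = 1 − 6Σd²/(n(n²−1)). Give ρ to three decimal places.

Ranks of variable 1: 2, 1, 3, 5, 4
Ranks of variable 2: 2, 3, 5, 4, 1
d = r₁ − r₂: 0, -2, -2, 1, 3
d²: 0, 4, 4, 1, 9; Σd² = 18
ρ = 1 − 6·18/(5·24) = 1 − 108/120 = 0.100

0.100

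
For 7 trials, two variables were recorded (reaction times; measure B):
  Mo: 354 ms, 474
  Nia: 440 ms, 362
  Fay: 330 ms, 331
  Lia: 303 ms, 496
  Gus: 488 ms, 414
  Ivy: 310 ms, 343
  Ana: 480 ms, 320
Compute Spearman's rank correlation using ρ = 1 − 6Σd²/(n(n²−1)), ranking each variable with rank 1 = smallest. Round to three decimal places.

Ranks of variable 1: 4, 5, 3, 1, 7, 2, 6
Ranks of variable 2: 6, 4, 2, 7, 5, 3, 1
d = r₁ − r₂: -2, 1, 1, -6, 2, -1, 5
d²: 4, 1, 1, 36, 4, 1, 25; Σd² = 72
ρ = 1 − 6·72/(7·48) = 1 − 432/336 = -0.286

-0.286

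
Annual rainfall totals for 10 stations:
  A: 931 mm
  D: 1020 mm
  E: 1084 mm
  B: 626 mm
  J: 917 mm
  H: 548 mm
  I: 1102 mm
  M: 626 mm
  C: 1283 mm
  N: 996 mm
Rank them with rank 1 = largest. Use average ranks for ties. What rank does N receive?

Sorted (descending): 1283, 1102, 1084, 1020, 996, 931, 917, 626, 626, 548
The 2 values of 626 occupy positions 8–9 → average rank (8+9)/2 = 8.5.
N has value 996 mm → rank 5.

5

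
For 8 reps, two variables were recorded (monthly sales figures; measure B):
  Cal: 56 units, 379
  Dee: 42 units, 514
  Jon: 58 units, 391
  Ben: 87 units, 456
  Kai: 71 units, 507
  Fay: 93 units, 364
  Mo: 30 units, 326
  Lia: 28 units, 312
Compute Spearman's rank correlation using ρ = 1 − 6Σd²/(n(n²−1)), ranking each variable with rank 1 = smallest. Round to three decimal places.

0.381

Ranks of variable 1: 4, 3, 5, 7, 6, 8, 2, 1
Ranks of variable 2: 4, 8, 5, 6, 7, 3, 2, 1
d = r₁ − r₂: 0, -5, 0, 1, -1, 5, 0, 0
d²: 0, 25, 0, 1, 1, 25, 0, 0; Σd² = 52
ρ = 1 − 6·52/(8·63) = 1 − 312/504 = 0.381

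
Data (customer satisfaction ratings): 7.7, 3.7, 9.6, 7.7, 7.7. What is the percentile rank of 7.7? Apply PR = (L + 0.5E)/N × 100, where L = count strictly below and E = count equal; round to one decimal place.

50.0

N = 5.
Strictly below 7.7: 1. Equal to 7.7: 3.
PR = (1 + 0.5·3)/5 × 100 = 50.0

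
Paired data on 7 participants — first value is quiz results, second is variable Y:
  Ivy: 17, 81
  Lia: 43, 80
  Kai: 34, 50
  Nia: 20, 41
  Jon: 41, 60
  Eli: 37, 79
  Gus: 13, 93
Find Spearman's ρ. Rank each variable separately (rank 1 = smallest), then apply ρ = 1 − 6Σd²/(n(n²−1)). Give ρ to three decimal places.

Ranks of variable 1: 2, 7, 4, 3, 6, 5, 1
Ranks of variable 2: 6, 5, 2, 1, 3, 4, 7
d = r₁ − r₂: -4, 2, 2, 2, 3, 1, -6
d²: 16, 4, 4, 4, 9, 1, 36; Σd² = 74
ρ = 1 − 6·74/(7·48) = 1 − 444/336 = -0.321

-0.321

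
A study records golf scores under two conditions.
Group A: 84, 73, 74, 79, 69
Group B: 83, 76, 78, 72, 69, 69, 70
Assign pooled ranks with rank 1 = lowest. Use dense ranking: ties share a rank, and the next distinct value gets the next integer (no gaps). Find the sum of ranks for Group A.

28

Sorted (ascending): 69, 69, 69, 70, 72, 73, 74, 76, 78, 79, 83, 84
The 3 values of 69 share dense rank 1.
Remaining distinct values take the next consecutive integers.
Group A values → pooled ranks: 84→10, 73→4, 74→5, 79→8, 69→1
Rank sum = 10 + 4 + 5 + 8 + 1 = 28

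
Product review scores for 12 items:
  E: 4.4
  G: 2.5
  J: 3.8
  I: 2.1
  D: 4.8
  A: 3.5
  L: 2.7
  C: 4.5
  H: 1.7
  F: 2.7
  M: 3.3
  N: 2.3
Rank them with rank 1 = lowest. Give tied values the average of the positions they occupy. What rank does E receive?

10

Sorted (ascending): 1.7, 2.1, 2.3, 2.5, 2.7, 2.7, 3.3, 3.5, 3.8, 4.4, 4.5, 4.8
The 2 values of 2.7 occupy positions 5–6 → average rank (5+6)/2 = 5.5.
E has value 4.4 → rank 10.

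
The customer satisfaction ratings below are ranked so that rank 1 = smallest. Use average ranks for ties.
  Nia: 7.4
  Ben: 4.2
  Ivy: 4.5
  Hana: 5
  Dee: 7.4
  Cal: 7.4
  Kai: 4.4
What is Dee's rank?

6

Sorted (ascending): 4.2, 4.4, 4.5, 5, 7.4, 7.4, 7.4
The 3 values of 7.4 occupy positions 5–7 → average rank 6.
Dee has value 7.4 → rank 6.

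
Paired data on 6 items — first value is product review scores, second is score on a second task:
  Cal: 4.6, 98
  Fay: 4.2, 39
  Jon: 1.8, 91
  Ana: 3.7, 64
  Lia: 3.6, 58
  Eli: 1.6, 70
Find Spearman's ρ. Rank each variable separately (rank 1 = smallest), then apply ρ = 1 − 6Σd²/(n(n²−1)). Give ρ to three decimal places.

Ranks of variable 1: 6, 5, 2, 4, 3, 1
Ranks of variable 2: 6, 1, 5, 3, 2, 4
d = r₁ − r₂: 0, 4, -3, 1, 1, -3
d²: 0, 16, 9, 1, 1, 9; Σd² = 36
ρ = 1 − 6·36/(6·35) = 1 − 216/210 = -0.029

-0.029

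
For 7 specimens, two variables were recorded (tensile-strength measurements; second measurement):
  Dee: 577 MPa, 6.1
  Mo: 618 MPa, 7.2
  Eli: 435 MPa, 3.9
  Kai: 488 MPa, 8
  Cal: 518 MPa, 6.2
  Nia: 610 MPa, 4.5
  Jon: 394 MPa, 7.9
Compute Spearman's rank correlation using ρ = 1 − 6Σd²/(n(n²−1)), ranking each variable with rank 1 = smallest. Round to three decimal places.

-0.179

Ranks of variable 1: 5, 7, 2, 3, 4, 6, 1
Ranks of variable 2: 3, 5, 1, 7, 4, 2, 6
d = r₁ − r₂: 2, 2, 1, -4, 0, 4, -5
d²: 4, 4, 1, 16, 0, 16, 25; Σd² = 66
ρ = 1 − 6·66/(7·48) = 1 − 396/336 = -0.179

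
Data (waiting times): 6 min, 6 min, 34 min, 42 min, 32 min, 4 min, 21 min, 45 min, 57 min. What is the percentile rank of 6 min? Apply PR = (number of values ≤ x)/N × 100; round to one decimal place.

N = 9.
Strictly below 6: 1. Equal to 6: 2.
PR = 3/9 × 100 = 33.3

33.3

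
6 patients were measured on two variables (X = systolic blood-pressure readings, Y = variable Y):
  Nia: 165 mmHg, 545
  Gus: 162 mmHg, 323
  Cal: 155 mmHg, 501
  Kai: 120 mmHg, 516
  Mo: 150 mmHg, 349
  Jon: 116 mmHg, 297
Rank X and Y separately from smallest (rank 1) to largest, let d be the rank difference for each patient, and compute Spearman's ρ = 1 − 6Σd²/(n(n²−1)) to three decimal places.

Ranks of variable 1: 6, 5, 4, 2, 3, 1
Ranks of variable 2: 6, 2, 4, 5, 3, 1
d = r₁ − r₂: 0, 3, 0, -3, 0, 0
d²: 0, 9, 0, 9, 0, 0; Σd² = 18
ρ = 1 − 6·18/(6·35) = 1 − 108/210 = 0.486

0.486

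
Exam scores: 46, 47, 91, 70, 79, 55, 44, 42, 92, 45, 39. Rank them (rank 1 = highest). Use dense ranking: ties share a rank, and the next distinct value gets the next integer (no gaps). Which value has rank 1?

Sorted (descending): 92, 91, 79, 70, 55, 47, 46, 45, 44, 42, 39
No ties — each value takes its position as its rank.
Rank 1 → value 92.

92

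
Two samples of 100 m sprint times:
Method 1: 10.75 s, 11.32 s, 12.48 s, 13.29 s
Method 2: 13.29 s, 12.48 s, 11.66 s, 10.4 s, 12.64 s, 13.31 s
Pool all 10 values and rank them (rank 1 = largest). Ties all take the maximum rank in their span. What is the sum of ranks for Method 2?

31

Sorted (descending): 13.31, 13.29, 13.29, 12.64, 12.48, 12.48, 11.66, 11.32, 10.75, 10.4
The 2 values of 13.29 occupy positions 2–3 → each gets rank 3.
The 2 values of 12.48 occupy positions 5–6 → each gets rank 6.
Method 2 values → pooled ranks: 13.29→3, 12.48→6, 11.66→7, 10.4→10, 12.64→4, 13.31→1
Rank sum = 3 + 6 + 7 + 10 + 4 + 1 = 31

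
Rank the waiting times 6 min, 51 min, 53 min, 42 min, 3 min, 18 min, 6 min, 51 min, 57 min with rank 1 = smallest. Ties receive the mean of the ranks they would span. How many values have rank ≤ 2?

Sorted (ascending): 3, 6, 6, 18, 42, 51, 51, 53, 57
The 2 values of 6 occupy positions 2–3 → average rank (2+3)/2 = 2.5.
The 2 values of 51 occupy positions 6–7 → average rank (6+7)/2 = 6.5.
Ranks ≤ 2: {1} → 1 value.

1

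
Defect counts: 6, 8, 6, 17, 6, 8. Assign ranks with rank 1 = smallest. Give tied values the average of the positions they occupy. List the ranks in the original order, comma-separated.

2, 4.5, 2, 6, 2, 4.5

Sorted (ascending): 6, 6, 6, 8, 8, 17
The 3 values of 6 occupy positions 1–3 → average rank 2.
The 2 values of 8 occupy positions 4–5 → average rank (4+5)/2 = 4.5.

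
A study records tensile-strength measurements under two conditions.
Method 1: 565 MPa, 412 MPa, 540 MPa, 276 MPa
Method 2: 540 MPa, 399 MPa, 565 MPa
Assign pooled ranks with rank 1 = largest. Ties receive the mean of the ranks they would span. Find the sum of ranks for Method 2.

11

Sorted (descending): 565, 565, 540, 540, 412, 399, 276
The 2 values of 565 occupy positions 1–2 → average rank (1+2)/2 = 1.5.
The 2 values of 540 occupy positions 3–4 → average rank (3+4)/2 = 3.5.
Method 2 values → pooled ranks: 540→3.5, 399→6, 565→1.5
Rank sum = 3.5 + 6 + 1.5 = 11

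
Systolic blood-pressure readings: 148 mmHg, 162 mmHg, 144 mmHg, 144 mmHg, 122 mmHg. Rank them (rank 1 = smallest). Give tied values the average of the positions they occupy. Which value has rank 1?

Sorted (ascending): 122, 144, 144, 148, 162
The 2 values of 144 occupy positions 2–3 → average rank (2+3)/2 = 2.5.
Rank 1 → value 122.

122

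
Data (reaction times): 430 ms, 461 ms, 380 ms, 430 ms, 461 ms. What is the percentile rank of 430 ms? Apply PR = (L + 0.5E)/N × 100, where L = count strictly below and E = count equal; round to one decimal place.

40.0

N = 5.
Strictly below 430: 1. Equal to 430: 2.
PR = (1 + 0.5·2)/5 × 100 = 40.0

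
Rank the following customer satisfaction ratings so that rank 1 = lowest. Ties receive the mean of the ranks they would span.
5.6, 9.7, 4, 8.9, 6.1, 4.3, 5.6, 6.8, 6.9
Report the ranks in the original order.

3.5, 9, 1, 8, 5, 2, 3.5, 6, 7

Sorted (ascending): 4, 4.3, 5.6, 5.6, 6.1, 6.8, 6.9, 8.9, 9.7
The 2 values of 5.6 occupy positions 3–4 → average rank (3+4)/2 = 3.5.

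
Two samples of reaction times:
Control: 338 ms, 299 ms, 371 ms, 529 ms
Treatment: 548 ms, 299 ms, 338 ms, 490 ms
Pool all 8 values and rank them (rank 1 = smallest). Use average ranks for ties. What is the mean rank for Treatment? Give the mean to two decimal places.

4.75

Sorted (ascending): 299, 299, 338, 338, 371, 490, 529, 548
The 2 values of 299 occupy positions 1–2 → average rank (1+2)/2 = 1.5.
The 2 values of 338 occupy positions 3–4 → average rank (3+4)/2 = 3.5.
Treatment values → pooled ranks: 548→8, 299→1.5, 338→3.5, 490→6
Mean rank = (8 + 1.5 + 3.5 + 6) / 4 = 4.75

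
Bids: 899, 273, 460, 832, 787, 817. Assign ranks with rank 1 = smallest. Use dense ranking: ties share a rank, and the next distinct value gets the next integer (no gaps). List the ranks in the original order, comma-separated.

6, 1, 2, 5, 3, 4

Sorted (ascending): 273, 460, 787, 817, 832, 899
No ties — each value takes its position as its rank.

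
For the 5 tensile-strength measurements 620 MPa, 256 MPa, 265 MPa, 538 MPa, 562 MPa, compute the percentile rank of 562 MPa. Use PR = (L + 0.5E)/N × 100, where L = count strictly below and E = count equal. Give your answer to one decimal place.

70.0

N = 5.
Strictly below 562: 3. Equal to 562: 1.
PR = (3 + 0.5·1)/5 × 100 = 70.0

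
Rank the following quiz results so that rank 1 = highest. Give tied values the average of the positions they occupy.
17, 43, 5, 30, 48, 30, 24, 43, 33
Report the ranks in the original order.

8, 2.5, 9, 5.5, 1, 5.5, 7, 2.5, 4

Sorted (descending): 48, 43, 43, 33, 30, 30, 24, 17, 5
The 2 values of 43 occupy positions 2–3 → average rank (2+3)/2 = 2.5.
The 2 values of 30 occupy positions 5–6 → average rank (5+6)/2 = 5.5.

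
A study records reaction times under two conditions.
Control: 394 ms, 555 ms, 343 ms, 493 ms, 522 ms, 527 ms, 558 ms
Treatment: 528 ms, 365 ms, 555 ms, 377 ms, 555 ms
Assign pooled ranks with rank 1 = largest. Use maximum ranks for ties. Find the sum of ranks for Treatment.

34

Sorted (descending): 558, 555, 555, 555, 528, 527, 522, 493, 394, 377, 365, 343
The 3 values of 555 occupy positions 2–4 → each gets rank 4.
Treatment values → pooled ranks: 528→5, 365→11, 555→4, 377→10, 555→4
Rank sum = 5 + 11 + 4 + 10 + 4 = 34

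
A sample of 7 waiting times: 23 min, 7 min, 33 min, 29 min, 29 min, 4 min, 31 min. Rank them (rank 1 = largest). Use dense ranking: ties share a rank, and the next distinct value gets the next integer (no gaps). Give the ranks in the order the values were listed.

4, 5, 1, 3, 3, 6, 2

Sorted (descending): 33, 31, 29, 29, 23, 7, 4
The 2 values of 29 share dense rank 3.
Remaining distinct values take the next consecutive integers.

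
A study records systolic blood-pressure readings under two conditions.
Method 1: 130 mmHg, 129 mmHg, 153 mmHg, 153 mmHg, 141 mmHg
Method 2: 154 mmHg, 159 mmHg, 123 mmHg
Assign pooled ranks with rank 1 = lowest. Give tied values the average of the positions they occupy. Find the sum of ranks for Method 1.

20

Sorted (ascending): 123, 129, 130, 141, 153, 153, 154, 159
The 2 values of 153 occupy positions 5–6 → average rank (5+6)/2 = 5.5.
Method 1 values → pooled ranks: 130→3, 129→2, 153→5.5, 153→5.5, 141→4
Rank sum = 3 + 2 + 5.5 + 5.5 + 4 = 20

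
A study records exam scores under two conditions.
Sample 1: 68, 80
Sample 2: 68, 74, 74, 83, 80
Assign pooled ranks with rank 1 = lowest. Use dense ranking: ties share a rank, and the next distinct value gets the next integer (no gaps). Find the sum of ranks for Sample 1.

4

Sorted (ascending): 68, 68, 74, 74, 80, 80, 83
The 2 values of 68 share dense rank 1.
The 2 values of 74 share dense rank 2.
The 2 values of 80 share dense rank 3.
Remaining distinct values take the next consecutive integers.
Sample 1 values → pooled ranks: 68→1, 80→3
Rank sum = 1 + 3 = 4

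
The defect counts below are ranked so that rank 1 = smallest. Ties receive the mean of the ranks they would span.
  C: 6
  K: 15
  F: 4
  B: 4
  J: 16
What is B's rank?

1.5

Sorted (ascending): 4, 4, 6, 15, 16
The 2 values of 4 occupy positions 1–2 → average rank (1+2)/2 = 1.5.
B has value 4 → rank 1.5.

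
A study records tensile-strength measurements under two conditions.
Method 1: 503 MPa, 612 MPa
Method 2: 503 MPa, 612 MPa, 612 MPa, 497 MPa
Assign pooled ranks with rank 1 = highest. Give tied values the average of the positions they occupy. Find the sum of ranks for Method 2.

Sorted (descending): 612, 612, 612, 503, 503, 497
The 3 values of 612 occupy positions 1–3 → average rank 2.
The 2 values of 503 occupy positions 4–5 → average rank (4+5)/2 = 4.5.
Method 2 values → pooled ranks: 503→4.5, 612→2, 612→2, 497→6
Rank sum = 4.5 + 2 + 2 + 6 = 14.5

14.5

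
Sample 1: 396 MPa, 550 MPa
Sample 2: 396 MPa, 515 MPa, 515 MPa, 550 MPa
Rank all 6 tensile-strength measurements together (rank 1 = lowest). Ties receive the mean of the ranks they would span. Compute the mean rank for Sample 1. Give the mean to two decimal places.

Sorted (ascending): 396, 396, 515, 515, 550, 550
The 2 values of 396 occupy positions 1–2 → average rank (1+2)/2 = 1.5.
The 2 values of 515 occupy positions 3–4 → average rank (3+4)/2 = 3.5.
The 2 values of 550 occupy positions 5–6 → average rank (5+6)/2 = 5.5.
Sample 1 values → pooled ranks: 396→1.5, 550→5.5
Mean rank = (1.5 + 5.5) / 2 = 3.50

3.50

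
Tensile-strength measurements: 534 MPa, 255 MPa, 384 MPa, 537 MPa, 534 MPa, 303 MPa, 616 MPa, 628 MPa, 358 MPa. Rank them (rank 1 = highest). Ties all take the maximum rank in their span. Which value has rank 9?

255

Sorted (descending): 628, 616, 537, 534, 534, 384, 358, 303, 255
The 2 values of 534 occupy positions 4–5 → each gets rank 5.
Rank 9 → value 255.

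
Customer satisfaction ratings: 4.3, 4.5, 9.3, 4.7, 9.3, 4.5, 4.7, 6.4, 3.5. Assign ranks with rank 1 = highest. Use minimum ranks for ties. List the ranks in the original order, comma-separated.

8, 6, 1, 4, 1, 6, 4, 3, 9

Sorted (descending): 9.3, 9.3, 6.4, 4.7, 4.7, 4.5, 4.5, 4.3, 3.5
The 2 values of 9.3 occupy positions 1–2 → each gets rank 1.
The 2 values of 4.7 occupy positions 4–5 → each gets rank 4.
The 2 values of 4.5 occupy positions 6–7 → each gets rank 6.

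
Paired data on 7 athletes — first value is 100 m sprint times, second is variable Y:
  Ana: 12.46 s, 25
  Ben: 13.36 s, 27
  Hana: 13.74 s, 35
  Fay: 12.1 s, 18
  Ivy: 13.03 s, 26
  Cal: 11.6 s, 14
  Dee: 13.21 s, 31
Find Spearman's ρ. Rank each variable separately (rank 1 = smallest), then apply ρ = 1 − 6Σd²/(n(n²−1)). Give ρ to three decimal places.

Ranks of variable 1: 3, 6, 7, 2, 4, 1, 5
Ranks of variable 2: 3, 5, 7, 2, 4, 1, 6
d = r₁ − r₂: 0, 1, 0, 0, 0, 0, -1
d²: 0, 1, 0, 0, 0, 0, 1; Σd² = 2
ρ = 1 − 6·2/(7·48) = 1 − 12/336 = 0.964

0.964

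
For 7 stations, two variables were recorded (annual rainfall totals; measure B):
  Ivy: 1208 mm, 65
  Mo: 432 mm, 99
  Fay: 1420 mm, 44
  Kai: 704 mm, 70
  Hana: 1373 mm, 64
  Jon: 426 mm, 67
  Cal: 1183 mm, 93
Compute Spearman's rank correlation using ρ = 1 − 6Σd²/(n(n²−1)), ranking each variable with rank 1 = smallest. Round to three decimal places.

-0.750

Ranks of variable 1: 5, 2, 7, 3, 6, 1, 4
Ranks of variable 2: 3, 7, 1, 5, 2, 4, 6
d = r₁ − r₂: 2, -5, 6, -2, 4, -3, -2
d²: 4, 25, 36, 4, 16, 9, 4; Σd² = 98
ρ = 1 − 6·98/(7·48) = 1 − 588/336 = -0.750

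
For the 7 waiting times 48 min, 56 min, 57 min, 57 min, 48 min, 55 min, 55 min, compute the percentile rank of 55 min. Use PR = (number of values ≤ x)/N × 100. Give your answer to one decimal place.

57.1

N = 7.
Strictly below 55: 2. Equal to 55: 2.
PR = 4/7 × 100 = 57.1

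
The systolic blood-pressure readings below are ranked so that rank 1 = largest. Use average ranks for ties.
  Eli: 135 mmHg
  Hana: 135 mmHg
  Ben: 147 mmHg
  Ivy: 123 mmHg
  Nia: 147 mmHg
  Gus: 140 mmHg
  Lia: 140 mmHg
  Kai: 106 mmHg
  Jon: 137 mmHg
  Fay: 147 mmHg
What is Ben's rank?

Sorted (descending): 147, 147, 147, 140, 140, 137, 135, 135, 123, 106
The 3 values of 147 occupy positions 1–3 → average rank 2.
The 2 values of 140 occupy positions 4–5 → average rank (4+5)/2 = 4.5.
The 2 values of 135 occupy positions 7–8 → average rank (7+8)/2 = 7.5.
Ben has value 147 mmHg → rank 2.

2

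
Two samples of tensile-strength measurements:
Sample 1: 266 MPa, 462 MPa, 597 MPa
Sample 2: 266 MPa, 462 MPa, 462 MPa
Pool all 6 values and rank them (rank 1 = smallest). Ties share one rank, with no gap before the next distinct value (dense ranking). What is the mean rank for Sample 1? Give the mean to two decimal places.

2.00

Sorted (ascending): 266, 266, 462, 462, 462, 597
The 2 values of 266 share dense rank 1.
The 3 values of 462 share dense rank 2.
Remaining distinct values take the next consecutive integers.
Sample 1 values → pooled ranks: 266→1, 462→2, 597→3
Mean rank = (1 + 2 + 3) / 3 = 2.00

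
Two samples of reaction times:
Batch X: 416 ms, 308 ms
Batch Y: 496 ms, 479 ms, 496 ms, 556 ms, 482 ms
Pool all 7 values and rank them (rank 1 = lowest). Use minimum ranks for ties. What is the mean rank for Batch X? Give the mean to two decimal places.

Sorted (ascending): 308, 416, 479, 482, 496, 496, 556
The 2 values of 496 occupy positions 5–6 → each gets rank 5.
Batch X values → pooled ranks: 416→2, 308→1
Mean rank = (2 + 1) / 2 = 1.50

1.50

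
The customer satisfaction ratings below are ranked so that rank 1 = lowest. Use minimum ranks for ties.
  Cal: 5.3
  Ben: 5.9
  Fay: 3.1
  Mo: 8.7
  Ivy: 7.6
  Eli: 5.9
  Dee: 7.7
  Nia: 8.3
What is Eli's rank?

3

Sorted (ascending): 3.1, 5.3, 5.9, 5.9, 7.6, 7.7, 8.3, 8.7
The 2 values of 5.9 occupy positions 3–4 → each gets rank 3.
Eli has value 5.9 → rank 3.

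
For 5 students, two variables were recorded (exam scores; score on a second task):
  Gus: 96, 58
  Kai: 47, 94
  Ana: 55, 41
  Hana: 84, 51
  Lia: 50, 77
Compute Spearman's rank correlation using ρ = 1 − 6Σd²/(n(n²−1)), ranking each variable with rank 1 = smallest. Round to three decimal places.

-0.600

Ranks of variable 1: 5, 1, 3, 4, 2
Ranks of variable 2: 3, 5, 1, 2, 4
d = r₁ − r₂: 2, -4, 2, 2, -2
d²: 4, 16, 4, 4, 4; Σd² = 32
ρ = 1 − 6·32/(5·24) = 1 − 192/120 = -0.600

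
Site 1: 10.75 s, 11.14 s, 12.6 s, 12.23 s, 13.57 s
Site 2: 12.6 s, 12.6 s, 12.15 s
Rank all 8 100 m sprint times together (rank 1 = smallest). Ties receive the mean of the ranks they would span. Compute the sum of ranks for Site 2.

Sorted (ascending): 10.75, 11.14, 12.15, 12.23, 12.6, 12.6, 12.6, 13.57
The 3 values of 12.6 occupy positions 5–7 → average rank 6.
Site 2 values → pooled ranks: 12.6→6, 12.6→6, 12.15→3
Rank sum = 6 + 6 + 3 = 15

15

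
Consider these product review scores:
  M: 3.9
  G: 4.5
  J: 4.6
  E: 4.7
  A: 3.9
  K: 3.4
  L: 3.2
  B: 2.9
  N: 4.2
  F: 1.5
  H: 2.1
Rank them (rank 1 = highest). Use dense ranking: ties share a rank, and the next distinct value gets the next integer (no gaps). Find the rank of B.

Sorted (descending): 4.7, 4.6, 4.5, 4.2, 3.9, 3.9, 3.4, 3.2, 2.9, 2.1, 1.5
The 2 values of 3.9 share dense rank 5.
Remaining distinct values take the next consecutive integers.
B has value 2.9 → rank 8.

8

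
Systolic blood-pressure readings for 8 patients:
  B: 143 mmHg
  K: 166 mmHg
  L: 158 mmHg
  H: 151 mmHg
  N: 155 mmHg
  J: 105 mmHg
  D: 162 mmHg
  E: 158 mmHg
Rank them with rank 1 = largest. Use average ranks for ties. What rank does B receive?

Sorted (descending): 166, 162, 158, 158, 155, 151, 143, 105
The 2 values of 158 occupy positions 3–4 → average rank (3+4)/2 = 3.5.
B has value 143 mmHg → rank 7.

7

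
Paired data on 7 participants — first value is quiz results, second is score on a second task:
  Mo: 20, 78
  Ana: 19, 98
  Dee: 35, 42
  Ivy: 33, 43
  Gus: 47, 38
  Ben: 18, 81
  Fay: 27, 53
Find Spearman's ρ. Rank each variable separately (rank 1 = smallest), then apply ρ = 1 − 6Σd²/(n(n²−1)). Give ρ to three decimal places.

-0.964

Ranks of variable 1: 3, 2, 6, 5, 7, 1, 4
Ranks of variable 2: 5, 7, 2, 3, 1, 6, 4
d = r₁ − r₂: -2, -5, 4, 2, 6, -5, 0
d²: 4, 25, 16, 4, 36, 25, 0; Σd² = 110
ρ = 1 − 6·110/(7·48) = 1 − 660/336 = -0.964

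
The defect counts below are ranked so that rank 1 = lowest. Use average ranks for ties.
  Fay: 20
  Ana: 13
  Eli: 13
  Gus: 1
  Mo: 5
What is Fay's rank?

Sorted (ascending): 1, 5, 13, 13, 20
The 2 values of 13 occupy positions 3–4 → average rank (3+4)/2 = 3.5.
Fay has value 20 → rank 5.

5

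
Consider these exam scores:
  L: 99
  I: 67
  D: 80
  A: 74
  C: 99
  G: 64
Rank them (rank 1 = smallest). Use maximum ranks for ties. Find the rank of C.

6

Sorted (ascending): 64, 67, 74, 80, 99, 99
The 2 values of 99 occupy positions 5–6 → each gets rank 6.
C has value 99 → rank 6.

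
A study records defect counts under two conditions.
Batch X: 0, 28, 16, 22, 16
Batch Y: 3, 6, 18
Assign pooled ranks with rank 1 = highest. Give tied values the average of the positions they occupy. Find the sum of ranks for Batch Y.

Sorted (descending): 28, 22, 18, 16, 16, 6, 3, 0
The 2 values of 16 occupy positions 4–5 → average rank (4+5)/2 = 4.5.
Batch Y values → pooled ranks: 3→7, 6→6, 18→3
Rank sum = 7 + 6 + 3 = 16

16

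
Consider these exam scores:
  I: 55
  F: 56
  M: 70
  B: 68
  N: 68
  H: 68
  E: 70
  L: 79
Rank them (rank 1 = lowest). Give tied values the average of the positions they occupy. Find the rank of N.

4

Sorted (ascending): 55, 56, 68, 68, 68, 70, 70, 79
The 3 values of 68 occupy positions 3–5 → average rank 4.
The 2 values of 70 occupy positions 6–7 → average rank (6+7)/2 = 6.5.
N has value 68 → rank 4.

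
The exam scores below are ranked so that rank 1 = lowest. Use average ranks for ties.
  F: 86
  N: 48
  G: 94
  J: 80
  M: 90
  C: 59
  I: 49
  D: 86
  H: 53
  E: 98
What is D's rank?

6.5

Sorted (ascending): 48, 49, 53, 59, 80, 86, 86, 90, 94, 98
The 2 values of 86 occupy positions 6–7 → average rank (6+7)/2 = 6.5.
D has value 86 → rank 6.5.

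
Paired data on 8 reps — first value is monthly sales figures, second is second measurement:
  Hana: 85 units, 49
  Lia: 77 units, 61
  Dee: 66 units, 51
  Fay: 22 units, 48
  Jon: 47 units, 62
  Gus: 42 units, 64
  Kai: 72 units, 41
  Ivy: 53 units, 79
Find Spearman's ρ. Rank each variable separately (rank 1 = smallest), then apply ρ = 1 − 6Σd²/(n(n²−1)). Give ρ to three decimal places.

-0.262

Ranks of variable 1: 8, 7, 5, 1, 3, 2, 6, 4
Ranks of variable 2: 3, 5, 4, 2, 6, 7, 1, 8
d = r₁ − r₂: 5, 2, 1, -1, -3, -5, 5, -4
d²: 25, 4, 1, 1, 9, 25, 25, 16; Σd² = 106
ρ = 1 − 6·106/(8·63) = 1 − 636/504 = -0.262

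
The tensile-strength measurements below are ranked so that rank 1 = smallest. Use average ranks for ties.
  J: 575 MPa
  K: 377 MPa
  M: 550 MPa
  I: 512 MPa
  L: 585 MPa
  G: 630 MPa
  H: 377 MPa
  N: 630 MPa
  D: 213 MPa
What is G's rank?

8.5

Sorted (ascending): 213, 377, 377, 512, 550, 575, 585, 630, 630
The 2 values of 377 occupy positions 2–3 → average rank (2+3)/2 = 2.5.
The 2 values of 630 occupy positions 8–9 → average rank (8+9)/2 = 8.5.
G has value 630 MPa → rank 8.5.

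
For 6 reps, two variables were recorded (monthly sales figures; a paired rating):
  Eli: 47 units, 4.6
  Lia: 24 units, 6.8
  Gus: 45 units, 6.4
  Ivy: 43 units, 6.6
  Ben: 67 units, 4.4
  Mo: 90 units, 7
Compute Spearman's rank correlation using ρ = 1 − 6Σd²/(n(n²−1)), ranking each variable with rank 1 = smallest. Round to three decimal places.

-0.143

Ranks of variable 1: 4, 1, 3, 2, 5, 6
Ranks of variable 2: 2, 5, 3, 4, 1, 6
d = r₁ − r₂: 2, -4, 0, -2, 4, 0
d²: 4, 16, 0, 4, 16, 0; Σd² = 40
ρ = 1 − 6·40/(6·35) = 1 − 240/210 = -0.143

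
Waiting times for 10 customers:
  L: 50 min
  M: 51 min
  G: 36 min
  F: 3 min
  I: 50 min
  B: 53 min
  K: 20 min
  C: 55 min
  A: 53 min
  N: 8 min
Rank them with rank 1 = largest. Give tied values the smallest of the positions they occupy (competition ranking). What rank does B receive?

Sorted (descending): 55, 53, 53, 51, 50, 50, 36, 20, 8, 3
The 2 values of 53 occupy positions 2–3 → each gets rank 2.
The 2 values of 50 occupy positions 5–6 → each gets rank 5.
B has value 53 min → rank 2.

2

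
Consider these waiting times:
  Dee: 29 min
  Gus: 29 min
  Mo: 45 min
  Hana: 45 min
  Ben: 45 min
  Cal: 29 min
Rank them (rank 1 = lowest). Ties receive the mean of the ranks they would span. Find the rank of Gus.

Sorted (ascending): 29, 29, 29, 45, 45, 45
The 3 values of 29 occupy positions 1–3 → average rank 2.
The 3 values of 45 occupy positions 4–6 → average rank 5.
Gus has value 29 min → rank 2.

2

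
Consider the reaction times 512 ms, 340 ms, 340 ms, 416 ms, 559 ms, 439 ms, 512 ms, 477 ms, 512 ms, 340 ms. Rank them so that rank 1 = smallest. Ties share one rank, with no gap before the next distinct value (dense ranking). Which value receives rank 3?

Sorted (ascending): 340, 340, 340, 416, 439, 477, 512, 512, 512, 559
The 3 values of 340 share dense rank 1.
The 3 values of 512 share dense rank 5.
Remaining distinct values take the next consecutive integers.
Rank 3 → value 439.

439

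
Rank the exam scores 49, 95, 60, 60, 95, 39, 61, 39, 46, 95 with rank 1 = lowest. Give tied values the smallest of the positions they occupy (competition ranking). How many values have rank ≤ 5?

6

Sorted (ascending): 39, 39, 46, 49, 60, 60, 61, 95, 95, 95
The 2 values of 39 occupy positions 1–2 → each gets rank 1.
The 2 values of 60 occupy positions 5–6 → each gets rank 5.
The 3 values of 95 occupy positions 8–10 → each gets rank 8.
Ranks ≤ 5: {1, 1, 3, 4, 5, 5} → 6 values.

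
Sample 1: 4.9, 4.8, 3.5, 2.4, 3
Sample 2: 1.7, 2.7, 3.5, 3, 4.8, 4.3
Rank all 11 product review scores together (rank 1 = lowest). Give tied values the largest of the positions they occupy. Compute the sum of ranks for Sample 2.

34

Sorted (ascending): 1.7, 2.4, 2.7, 3, 3, 3.5, 3.5, 4.3, 4.8, 4.8, 4.9
The 2 values of 3 occupy positions 4–5 → each gets rank 5.
The 2 values of 3.5 occupy positions 6–7 → each gets rank 7.
The 2 values of 4.8 occupy positions 9–10 → each gets rank 10.
Sample 2 values → pooled ranks: 1.7→1, 2.7→3, 3.5→7, 3→5, 4.8→10, 4.3→8
Rank sum = 1 + 3 + 7 + 5 + 10 + 8 = 34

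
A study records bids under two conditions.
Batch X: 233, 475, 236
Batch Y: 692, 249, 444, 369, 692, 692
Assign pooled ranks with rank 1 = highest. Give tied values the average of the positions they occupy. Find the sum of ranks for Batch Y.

Sorted (descending): 692, 692, 692, 475, 444, 369, 249, 236, 233
The 3 values of 692 occupy positions 1–3 → average rank 2.
Batch Y values → pooled ranks: 692→2, 249→7, 444→5, 369→6, 692→2, 692→2
Rank sum = 2 + 7 + 5 + 6 + 2 + 2 = 24

24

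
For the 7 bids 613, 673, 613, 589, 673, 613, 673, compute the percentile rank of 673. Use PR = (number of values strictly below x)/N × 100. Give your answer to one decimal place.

57.1

N = 7.
Strictly below 673: 4. Equal to 673: 3.
PR = 4/7 × 100 = 57.1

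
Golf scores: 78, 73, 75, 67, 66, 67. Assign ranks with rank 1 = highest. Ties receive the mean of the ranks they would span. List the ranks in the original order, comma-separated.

Sorted (descending): 78, 75, 73, 67, 67, 66
The 2 values of 67 occupy positions 4–5 → average rank (4+5)/2 = 4.5.

1, 3, 2, 4.5, 6, 4.5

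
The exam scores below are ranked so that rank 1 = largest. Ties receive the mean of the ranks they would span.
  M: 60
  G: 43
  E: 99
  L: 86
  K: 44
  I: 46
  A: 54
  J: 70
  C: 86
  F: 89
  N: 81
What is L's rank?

3.5

Sorted (descending): 99, 89, 86, 86, 81, 70, 60, 54, 46, 44, 43
The 2 values of 86 occupy positions 3–4 → average rank (3+4)/2 = 3.5.
L has value 86 → rank 3.5.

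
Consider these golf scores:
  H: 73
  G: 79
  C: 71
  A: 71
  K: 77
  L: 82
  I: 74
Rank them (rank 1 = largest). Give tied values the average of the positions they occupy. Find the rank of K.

Sorted (descending): 82, 79, 77, 74, 73, 71, 71
The 2 values of 71 occupy positions 6–7 → average rank (6+7)/2 = 6.5.
K has value 77 → rank 3.

3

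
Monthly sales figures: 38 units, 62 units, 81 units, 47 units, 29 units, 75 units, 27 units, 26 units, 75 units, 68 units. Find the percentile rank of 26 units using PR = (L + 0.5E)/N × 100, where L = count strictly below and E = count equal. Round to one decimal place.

N = 10.
Strictly below 26: 0. Equal to 26: 1.
PR = (0 + 0.5·1)/10 × 100 = 5.0

5.0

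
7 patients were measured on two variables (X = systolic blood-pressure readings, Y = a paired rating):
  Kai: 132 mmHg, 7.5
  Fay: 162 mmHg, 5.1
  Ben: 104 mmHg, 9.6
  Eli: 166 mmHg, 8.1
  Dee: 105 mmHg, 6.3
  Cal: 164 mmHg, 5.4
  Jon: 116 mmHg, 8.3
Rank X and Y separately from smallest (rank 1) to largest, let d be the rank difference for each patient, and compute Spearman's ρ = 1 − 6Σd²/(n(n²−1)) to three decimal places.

Ranks of variable 1: 4, 5, 1, 7, 2, 6, 3
Ranks of variable 2: 4, 1, 7, 5, 3, 2, 6
d = r₁ − r₂: 0, 4, -6, 2, -1, 4, -3
d²: 0, 16, 36, 4, 1, 16, 9; Σd² = 82
ρ = 1 − 6·82/(7·48) = 1 − 492/336 = -0.464

-0.464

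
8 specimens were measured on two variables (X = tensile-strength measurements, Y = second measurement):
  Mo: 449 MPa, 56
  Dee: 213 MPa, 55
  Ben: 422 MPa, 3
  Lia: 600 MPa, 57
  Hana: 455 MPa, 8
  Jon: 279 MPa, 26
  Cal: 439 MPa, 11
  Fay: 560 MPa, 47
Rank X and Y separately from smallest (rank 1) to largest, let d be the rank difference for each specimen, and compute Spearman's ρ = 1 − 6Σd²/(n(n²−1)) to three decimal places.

Ranks of variable 1: 5, 1, 3, 8, 6, 2, 4, 7
Ranks of variable 2: 7, 6, 1, 8, 2, 4, 3, 5
d = r₁ − r₂: -2, -5, 2, 0, 4, -2, 1, 2
d²: 4, 25, 4, 0, 16, 4, 1, 4; Σd² = 58
ρ = 1 − 6·58/(8·63) = 1 − 348/504 = 0.310

0.310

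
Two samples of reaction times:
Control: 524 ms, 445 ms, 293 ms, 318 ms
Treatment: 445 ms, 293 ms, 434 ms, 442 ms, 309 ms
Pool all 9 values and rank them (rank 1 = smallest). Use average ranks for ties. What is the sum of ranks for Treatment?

23

Sorted (ascending): 293, 293, 309, 318, 434, 442, 445, 445, 524
The 2 values of 293 occupy positions 1–2 → average rank (1+2)/2 = 1.5.
The 2 values of 445 occupy positions 7–8 → average rank (7+8)/2 = 7.5.
Treatment values → pooled ranks: 445→7.5, 293→1.5, 434→5, 442→6, 309→3
Rank sum = 7.5 + 1.5 + 5 + 6 + 3 = 23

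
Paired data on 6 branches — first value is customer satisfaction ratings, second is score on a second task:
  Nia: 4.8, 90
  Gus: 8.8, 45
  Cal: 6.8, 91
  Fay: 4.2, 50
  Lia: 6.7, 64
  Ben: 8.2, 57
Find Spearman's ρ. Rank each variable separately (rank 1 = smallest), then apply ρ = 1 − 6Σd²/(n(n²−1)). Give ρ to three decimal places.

-0.257

Ranks of variable 1: 2, 6, 4, 1, 3, 5
Ranks of variable 2: 5, 1, 6, 2, 4, 3
d = r₁ − r₂: -3, 5, -2, -1, -1, 2
d²: 9, 25, 4, 1, 1, 4; Σd² = 44
ρ = 1 − 6·44/(6·35) = 1 − 264/210 = -0.257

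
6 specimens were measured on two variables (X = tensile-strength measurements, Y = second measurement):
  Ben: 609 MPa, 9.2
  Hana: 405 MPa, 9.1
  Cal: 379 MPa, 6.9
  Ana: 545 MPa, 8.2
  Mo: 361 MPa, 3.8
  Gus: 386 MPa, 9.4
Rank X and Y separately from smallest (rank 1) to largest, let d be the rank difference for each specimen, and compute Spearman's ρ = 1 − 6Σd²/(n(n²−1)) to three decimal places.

0.600

Ranks of variable 1: 6, 4, 2, 5, 1, 3
Ranks of variable 2: 5, 4, 2, 3, 1, 6
d = r₁ − r₂: 1, 0, 0, 2, 0, -3
d²: 1, 0, 0, 4, 0, 9; Σd² = 14
ρ = 1 − 6·14/(6·35) = 1 − 84/210 = 0.600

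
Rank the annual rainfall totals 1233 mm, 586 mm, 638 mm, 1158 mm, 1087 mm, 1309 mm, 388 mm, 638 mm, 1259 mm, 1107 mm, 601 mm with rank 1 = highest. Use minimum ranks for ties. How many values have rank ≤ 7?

Sorted (descending): 1309, 1259, 1233, 1158, 1107, 1087, 638, 638, 601, 586, 388
The 2 values of 638 occupy positions 7–8 → each gets rank 7.
Ranks ≤ 7: {1, 2, 3, 4, 5, 6, 7, 7} → 8 values.

8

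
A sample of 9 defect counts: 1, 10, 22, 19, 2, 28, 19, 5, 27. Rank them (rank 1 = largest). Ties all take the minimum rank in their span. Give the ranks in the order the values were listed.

9, 6, 3, 4, 8, 1, 4, 7, 2

Sorted (descending): 28, 27, 22, 19, 19, 10, 5, 2, 1
The 2 values of 19 occupy positions 4–5 → each gets rank 4.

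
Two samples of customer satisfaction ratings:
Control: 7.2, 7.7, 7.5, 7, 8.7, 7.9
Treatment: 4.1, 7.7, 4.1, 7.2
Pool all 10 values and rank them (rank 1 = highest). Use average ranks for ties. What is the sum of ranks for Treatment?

Sorted (descending): 8.7, 7.9, 7.7, 7.7, 7.5, 7.2, 7.2, 7, 4.1, 4.1
The 2 values of 7.7 occupy positions 3–4 → average rank (3+4)/2 = 3.5.
The 2 values of 7.2 occupy positions 6–7 → average rank (6+7)/2 = 6.5.
The 2 values of 4.1 occupy positions 9–10 → average rank (9+10)/2 = 9.5.
Treatment values → pooled ranks: 4.1→9.5, 7.7→3.5, 4.1→9.5, 7.2→6.5
Rank sum = 9.5 + 3.5 + 9.5 + 6.5 = 29

29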